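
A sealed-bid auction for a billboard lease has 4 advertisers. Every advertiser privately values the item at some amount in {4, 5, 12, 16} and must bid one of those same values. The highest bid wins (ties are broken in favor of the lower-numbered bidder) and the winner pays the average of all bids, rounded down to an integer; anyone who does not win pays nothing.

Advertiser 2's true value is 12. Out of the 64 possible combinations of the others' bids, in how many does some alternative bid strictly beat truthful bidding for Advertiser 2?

20

Others bid (4, 4, 4): truth gives 6; bid 5 gives 8 > 6. Violating.
Others bid (4, 4, 5): truth gives 6; bid 5 gives 8 > 6. Violating.
Others bid (4, 4, 16): truth gives 0; bid 16 gives 2 > 0. Violating.
Others bid (4, 5, 4): truth gives 6; bid 5 gives 8 > 6. Violating.
Others bid (4, 4, 12): truth gives 4; no alternative beats it.
Others bid (4, 5, 12): truth gives 4; no alternative beats it.
(Checking all 64 profiles: 20 have a profitable deviation, 44 do not.)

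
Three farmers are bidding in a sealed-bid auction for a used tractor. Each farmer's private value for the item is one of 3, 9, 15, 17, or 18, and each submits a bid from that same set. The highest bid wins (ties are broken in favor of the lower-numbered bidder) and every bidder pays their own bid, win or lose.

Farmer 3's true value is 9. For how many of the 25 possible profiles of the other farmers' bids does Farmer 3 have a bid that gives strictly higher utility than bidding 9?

Others bid (3, 9): truth gives -9; bid 3 gives -3 > -9. Violating.
Others bid (3, 15): truth gives -9; bid 3 gives -3 > -9. Violating.
Others bid (3, 17): truth gives -9; bid 3 gives -3 > -9. Violating.
Others bid (3, 18): truth gives -9; bid 3 gives -3 > -9. Violating.
Others bid (3, 3): truth gives 0; no alternative beats it.
(Checking all 25 profiles: 24 have a profitable deviation, 1 does not.)

24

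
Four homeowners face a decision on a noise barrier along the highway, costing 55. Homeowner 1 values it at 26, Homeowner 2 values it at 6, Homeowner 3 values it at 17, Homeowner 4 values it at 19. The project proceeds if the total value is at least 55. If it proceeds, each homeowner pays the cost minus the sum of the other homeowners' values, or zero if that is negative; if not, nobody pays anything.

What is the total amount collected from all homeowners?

23

Total value 68 ≥ cost 55, so it is built.
Homeowner 1: others sum to 42; max(0, 55 - 42) = 13.
Homeowner 2: others sum to 62; max(0, 55 - 62) = 0.
Homeowner 3: others sum to 51; max(0, 55 - 51) = 4.
Homeowner 4: others sum to 49; max(0, 55 - 49) = 6.
Total collected = 13 + 0 + 4 + 6 = 23.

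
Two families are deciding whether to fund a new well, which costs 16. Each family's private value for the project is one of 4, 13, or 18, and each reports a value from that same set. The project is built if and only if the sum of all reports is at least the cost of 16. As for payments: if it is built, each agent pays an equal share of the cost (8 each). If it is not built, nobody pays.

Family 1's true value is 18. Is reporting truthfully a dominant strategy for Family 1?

Yes

Check each profile of the others' reports and compare truth against every alternative report.
Others report (4): truth gives 10, best alternative gives 10.
Others report (13): truth gives 10, best alternative gives 10.
Others report (18): truth gives 10, best alternative gives 10.
In every case the truthful report is at least as good as any alternative, so it is a dominant strategy.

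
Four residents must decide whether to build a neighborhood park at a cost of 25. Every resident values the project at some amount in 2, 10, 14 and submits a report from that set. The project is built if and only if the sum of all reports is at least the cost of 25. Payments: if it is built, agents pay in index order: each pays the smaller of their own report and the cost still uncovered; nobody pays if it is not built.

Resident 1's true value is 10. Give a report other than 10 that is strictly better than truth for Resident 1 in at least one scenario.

Suppose Resident 2 reports 2, Resident 3 reports 10 and Resident 4 reports 14.
Report 10: project built, pays 10, utility 10 - 10 = 0.
Report 2: project built, pays 2, utility 10 - 2 = 8.
So reporting 2 beats truth here (8 > 0).

2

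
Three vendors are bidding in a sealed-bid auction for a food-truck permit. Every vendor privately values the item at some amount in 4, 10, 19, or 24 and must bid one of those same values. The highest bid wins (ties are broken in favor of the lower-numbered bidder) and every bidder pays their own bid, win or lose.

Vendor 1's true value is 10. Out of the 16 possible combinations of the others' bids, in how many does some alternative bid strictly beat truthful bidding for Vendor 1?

13

Others bid (4, 4): truth gives 0; bid 4 gives 6 > 0. Violating.
Others bid (4, 19): truth gives -10; bid 4 gives -4 > -10. Violating.
Others bid (4, 24): truth gives -10; bid 4 gives -4 > -10. Violating.
Others bid (10, 19): truth gives -10; bid 4 gives -4 > -10. Violating.
Others bid (4, 10): truth gives 0; no alternative beats it.
Others bid (10, 4): truth gives 0; no alternative beats it.
(Checking all 16 profiles: 13 have a profitable deviation, 3 do not.)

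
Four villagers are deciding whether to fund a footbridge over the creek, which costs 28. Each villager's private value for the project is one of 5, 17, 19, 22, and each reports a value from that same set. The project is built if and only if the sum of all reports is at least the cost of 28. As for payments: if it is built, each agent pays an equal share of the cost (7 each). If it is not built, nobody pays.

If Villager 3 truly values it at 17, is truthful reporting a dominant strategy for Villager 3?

Check each profile of the others' reports and compare truth against every alternative report.
Others report (5, 5, 5): truth gives 10, best alternative gives 10.
Others report (5, 5, 17): truth gives 10, best alternative gives 10.
Others report (5, 5, 19): truth gives 10, best alternative gives 10.
Others report (5, 5, 22): truth gives 10, best alternative gives 10.
Others report (5, 17, 5): truth gives 10, best alternative gives 10.
Others report (5, 17, 17): truth gives 10, best alternative gives 10.
(Remaining 58 profiles checked similarly; truth is weakly best in each.)
In every case the truthful report is at least as good as any alternative, so it is a dominant strategy.

Yes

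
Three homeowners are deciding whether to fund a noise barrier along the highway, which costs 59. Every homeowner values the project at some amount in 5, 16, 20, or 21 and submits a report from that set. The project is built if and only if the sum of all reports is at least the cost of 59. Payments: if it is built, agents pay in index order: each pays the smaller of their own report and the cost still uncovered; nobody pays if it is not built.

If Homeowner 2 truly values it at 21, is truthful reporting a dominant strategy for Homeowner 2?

No

Consider the case where Homeowner 1 reports 20 and Homeowner 3 reports 20.
Truthful report 21: project built, pays 21, utility 21 - 21 = 0.
Report 20 instead: project built, pays 20, utility 21 - 20 = 1.
Since 1 > 0, reporting 20 is strictly better here, so truthful reporting is not dominant.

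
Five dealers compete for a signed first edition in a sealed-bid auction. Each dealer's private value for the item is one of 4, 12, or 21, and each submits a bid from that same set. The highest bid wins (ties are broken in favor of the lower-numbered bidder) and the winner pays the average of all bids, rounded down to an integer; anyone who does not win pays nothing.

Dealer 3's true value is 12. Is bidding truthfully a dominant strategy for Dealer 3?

Consider the case where Dealer 1 bids 4, Dealer 2 bids 4, Dealer 4 bids 4 and Dealer 5 bids 21.
Truthful bid 12: loses, pays 0, utility 0.
Bid 21 instead: wins, pays 10, utility 12 - 10 = 2.
Since 2 > 0, bidding 21 is strictly better here, so truthful bidding is not dominant.

No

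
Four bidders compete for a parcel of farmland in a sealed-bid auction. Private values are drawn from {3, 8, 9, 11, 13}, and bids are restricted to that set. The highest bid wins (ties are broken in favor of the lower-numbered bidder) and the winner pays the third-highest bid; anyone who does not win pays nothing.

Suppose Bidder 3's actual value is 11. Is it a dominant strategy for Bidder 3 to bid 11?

Consider the case where Bidder 1 bids 3, Bidder 2 bids 3 and Bidder 4 bids 13.
Truthful bid 11: loses, pays 0, utility 0.
Bid 13 instead: wins, pays 3, utility 11 - 3 = 8.
Since 8 > 0, bidding 13 is strictly better here, so truthful bidding is not dominant.

No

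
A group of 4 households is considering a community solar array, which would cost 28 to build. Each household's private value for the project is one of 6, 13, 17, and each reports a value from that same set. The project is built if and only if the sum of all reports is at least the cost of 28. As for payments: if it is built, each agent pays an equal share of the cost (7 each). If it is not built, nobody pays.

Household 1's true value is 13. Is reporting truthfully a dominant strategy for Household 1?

Check each profile of the others' reports and compare truth against every alternative report.
Others report (6, 6, 6): truth gives 6, best alternative gives 6.
Others report (6, 6, 13): truth gives 6, best alternative gives 6.
Others report (6, 6, 17): truth gives 6, best alternative gives 6.
Others report (6, 13, 6): truth gives 6, best alternative gives 6.
Others report (6, 13, 13): truth gives 6, best alternative gives 6.
Others report (6, 13, 17): truth gives 6, best alternative gives 6.
(Remaining 21 profiles checked similarly; truth is weakly best in each.)
In every case the truthful report is at least as good as any alternative, so it is a dominant strategy.

Yes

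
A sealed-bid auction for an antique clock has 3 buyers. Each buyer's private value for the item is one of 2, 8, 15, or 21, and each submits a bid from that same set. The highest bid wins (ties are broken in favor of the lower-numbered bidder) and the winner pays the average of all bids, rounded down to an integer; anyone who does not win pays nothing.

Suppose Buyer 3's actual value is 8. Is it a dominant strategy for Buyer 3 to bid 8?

Yes

Check each profile of the others' bids and compare truth against every alternative bid.
Others bid (2, 2): truth gives 4, best alternative gives 2.
Others bid (2, 8): truth gives 0, best alternative gives 0.
Others bid (2, 15): truth gives 0, best alternative gives 0.
Others bid (2, 21): truth gives 0, best alternative gives 0.
Others bid (8, 2): truth gives 0, best alternative gives 0.
Others bid (8, 8): truth gives 0, best alternative gives 0.
(Remaining 10 profiles checked similarly; truth is weakly best in each.)
In every case the truthful bid is at least as good as any alternative, so it is a dominant strategy.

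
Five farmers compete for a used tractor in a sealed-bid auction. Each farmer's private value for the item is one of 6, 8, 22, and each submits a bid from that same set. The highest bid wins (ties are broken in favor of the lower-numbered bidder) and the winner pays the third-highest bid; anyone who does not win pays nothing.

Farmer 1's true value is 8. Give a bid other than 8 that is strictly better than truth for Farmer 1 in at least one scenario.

Suppose Farmer 2 bids 6, Farmer 3 bids 6, Farmer 4 bids 6 and Farmer 5 bids 22.
Bid 8: loses, pays 0, utility 0.
Bid 22: wins, pays 6, utility 8 - 6 = 2.
So bidding 22 beats truth here (2 > 0).

22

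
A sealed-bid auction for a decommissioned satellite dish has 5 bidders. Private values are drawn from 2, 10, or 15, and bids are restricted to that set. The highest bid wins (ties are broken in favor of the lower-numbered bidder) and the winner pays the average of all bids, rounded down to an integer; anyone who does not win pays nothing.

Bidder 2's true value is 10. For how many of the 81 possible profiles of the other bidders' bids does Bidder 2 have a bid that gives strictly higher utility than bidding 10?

Others bid (2, 2, 2, 15): truth gives 0; bid 15 gives 3 > 0. Violating.
Others bid (2, 2, 10, 15): truth gives 0; bid 15 gives 2 > 0. Violating.
Others bid (2, 2, 15, 2): truth gives 0; bid 15 gives 3 > 0. Violating.
Others bid (2, 2, 15, 10): truth gives 0; bid 15 gives 2 > 0. Violating.
Others bid (2, 2, 2, 2): truth gives 7; no alternative beats it.
Others bid (2, 2, 2, 10): truth gives 5; no alternative beats it.
(Checking all 81 profiles: 22 have a profitable deviation, 59 do not.)

22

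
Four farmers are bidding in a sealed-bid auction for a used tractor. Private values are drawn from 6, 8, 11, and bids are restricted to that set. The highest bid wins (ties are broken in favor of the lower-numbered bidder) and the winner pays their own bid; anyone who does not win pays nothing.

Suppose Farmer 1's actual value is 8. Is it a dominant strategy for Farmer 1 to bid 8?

No

Consider the case where Farmer 2 bids 6, Farmer 3 bids 6 and Farmer 4 bids 6.
Truthful bid 8: wins, pays 8, utility 8 - 8 = 0.
Bid 6 instead: wins, pays 6, utility 8 - 6 = 2.
Since 2 > 0, bidding 6 is strictly better here, so truthful bidding is not dominant.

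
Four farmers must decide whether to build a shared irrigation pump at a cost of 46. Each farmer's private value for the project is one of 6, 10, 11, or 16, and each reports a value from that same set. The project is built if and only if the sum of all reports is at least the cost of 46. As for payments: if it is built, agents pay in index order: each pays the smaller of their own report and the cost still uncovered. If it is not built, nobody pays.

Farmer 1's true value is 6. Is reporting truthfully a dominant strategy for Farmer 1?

Check each profile of the others' reports and compare truth against every alternative report.
Others report (6, 16, 16): truth gives 0, best alternative gives -4.
Others report (10, 10, 16): truth gives 0, best alternative gives -4.
Others report (10, 11, 16): truth gives 0, best alternative gives -4.
Others report (10, 16, 10): truth gives 0, best alternative gives -4.
Others report (10, 16, 11): truth gives 0, best alternative gives -4.
Others report (10, 16, 16): truth gives 0, best alternative gives -4.
(Remaining 58 profiles checked similarly; truth is weakly best in each.)
In every case the truthful report is at least as good as any alternative, so it is a dominant strategy.

Yes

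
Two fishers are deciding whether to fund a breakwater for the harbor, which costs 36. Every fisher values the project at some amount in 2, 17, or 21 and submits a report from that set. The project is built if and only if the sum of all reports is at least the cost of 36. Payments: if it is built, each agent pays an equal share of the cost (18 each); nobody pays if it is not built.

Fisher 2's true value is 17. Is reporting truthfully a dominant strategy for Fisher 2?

Consider the case where Fisher 1 reports 21.
Truthful report 17: project built, pays 18, utility 17 - 18 = -1.
Report 2 instead: project not built, utility 0.
Since 0 > -1, reporting 2 is strictly better here, so truthful reporting is not dominant.

No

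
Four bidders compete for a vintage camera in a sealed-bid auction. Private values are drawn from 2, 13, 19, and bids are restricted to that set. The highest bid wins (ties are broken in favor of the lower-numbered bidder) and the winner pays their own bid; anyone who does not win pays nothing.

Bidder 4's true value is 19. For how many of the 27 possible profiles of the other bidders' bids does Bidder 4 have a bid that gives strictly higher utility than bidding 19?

Others bid (2, 2, 2): truth gives 0; bid 13 gives 6 > 0. Violating.
Others bid (2, 2, 13): truth gives 0; no alternative beats it.
Others bid (2, 2, 19): truth gives 0; no alternative beats it.
(Checking all 27 profiles: 1 has a profitable deviation, 26 do not.)

1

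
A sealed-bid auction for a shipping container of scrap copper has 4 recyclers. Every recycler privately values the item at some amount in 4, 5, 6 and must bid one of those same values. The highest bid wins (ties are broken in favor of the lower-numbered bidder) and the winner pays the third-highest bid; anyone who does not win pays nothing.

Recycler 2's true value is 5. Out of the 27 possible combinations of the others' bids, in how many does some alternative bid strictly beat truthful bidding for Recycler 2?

Others bid (4, 4, 6): truth gives 0; bid 6 gives 1 > 0. Violating.
Others bid (4, 6, 4): truth gives 0; bid 6 gives 1 > 0. Violating.
Others bid (5, 4, 4): truth gives 0; bid 6 gives 1 > 0. Violating.
Others bid (4, 4, 4): truth gives 1; no alternative beats it.
Others bid (4, 4, 5): truth gives 1; no alternative beats it.
(Checking all 27 profiles: 3 have a profitable deviation, 24 do not.)

3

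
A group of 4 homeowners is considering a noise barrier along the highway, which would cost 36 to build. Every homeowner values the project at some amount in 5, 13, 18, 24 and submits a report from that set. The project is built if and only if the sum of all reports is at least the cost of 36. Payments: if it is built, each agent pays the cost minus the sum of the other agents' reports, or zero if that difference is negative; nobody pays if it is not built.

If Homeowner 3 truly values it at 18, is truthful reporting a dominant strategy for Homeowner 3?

Check each profile of the others' reports and compare truth against every alternative report.
Others report (5, 13, 18): truth gives 18, best alternative gives 18.
Others report (5, 13, 24): truth gives 18, best alternative gives 18.
Others report (5, 18, 13): truth gives 18, best alternative gives 18.
Others report (5, 18, 18): truth gives 18, best alternative gives 18.
Others report (5, 18, 24): truth gives 18, best alternative gives 18.
Others report (5, 24, 13): truth gives 18, best alternative gives 18.
(Remaining 58 profiles checked similarly; truth is weakly best in each.)
In every case the truthful report is at least as good as any alternative, so it is a dominant strategy.

Yes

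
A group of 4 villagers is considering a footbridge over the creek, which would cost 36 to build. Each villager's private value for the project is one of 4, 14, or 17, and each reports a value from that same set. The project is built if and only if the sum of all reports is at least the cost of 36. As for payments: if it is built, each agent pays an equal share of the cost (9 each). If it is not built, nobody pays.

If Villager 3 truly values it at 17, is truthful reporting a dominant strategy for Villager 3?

Check each profile of the others' reports and compare truth against every alternative report.
Others report (4, 4, 14): truth gives 8, best alternative gives 8.
Others report (4, 4, 17): truth gives 8, best alternative gives 8.
Others report (4, 14, 4): truth gives 8, best alternative gives 8.
Others report (4, 14, 14): truth gives 8, best alternative gives 8.
Others report (4, 14, 17): truth gives 8, best alternative gives 8.
Others report (4, 17, 4): truth gives 8, best alternative gives 8.
(Remaining 21 profiles checked similarly; truth is weakly best in each.)
In every case the truthful report is at least as good as any alternative, so it is a dominant strategy.

Yes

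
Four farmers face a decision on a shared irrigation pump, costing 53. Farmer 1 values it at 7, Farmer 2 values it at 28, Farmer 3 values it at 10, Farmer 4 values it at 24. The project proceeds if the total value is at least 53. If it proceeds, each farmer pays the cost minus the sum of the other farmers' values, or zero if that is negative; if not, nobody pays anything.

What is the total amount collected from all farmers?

Total value 69 ≥ cost 53, so it is built.
Farmer 1: others sum to 62; max(0, 53 - 62) = 0.
Farmer 2: others sum to 41; max(0, 53 - 41) = 12.
Farmer 3: others sum to 59; max(0, 53 - 59) = 0.
Farmer 4: others sum to 45; max(0, 53 - 45) = 8.
Total collected = 0 + 12 + 0 + 8 = 20.

20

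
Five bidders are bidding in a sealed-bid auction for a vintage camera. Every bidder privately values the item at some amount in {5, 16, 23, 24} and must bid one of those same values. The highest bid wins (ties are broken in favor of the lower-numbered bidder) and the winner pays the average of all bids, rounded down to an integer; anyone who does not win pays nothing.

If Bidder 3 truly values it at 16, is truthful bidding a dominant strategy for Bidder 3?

Consider the case where Bidder 1 bids 5, Bidder 2 bids 5, Bidder 4 bids 5 and Bidder 5 bids 23.
Truthful bid 16: loses, pays 0, utility 0.
Bid 23 instead: wins, pays 12, utility 16 - 12 = 4.
Since 4 > 0, bidding 23 is strictly better here, so truthful bidding is not dominant.

No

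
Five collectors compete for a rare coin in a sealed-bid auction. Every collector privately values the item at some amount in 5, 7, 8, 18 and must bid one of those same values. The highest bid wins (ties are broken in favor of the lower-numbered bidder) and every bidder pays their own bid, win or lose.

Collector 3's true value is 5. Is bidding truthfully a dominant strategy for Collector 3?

No

Consider the case where Collector 1 bids 5, Collector 2 bids 5, Collector 4 bids 5 and Collector 5 bids 5.
Truthful bid 5: loses but pays 5, utility -5.
Bid 7 instead: wins, pays 7, utility 5 - 7 = -2.
Since -2 > -5, bidding 7 is strictly better here, so truthful bidding is not dominant.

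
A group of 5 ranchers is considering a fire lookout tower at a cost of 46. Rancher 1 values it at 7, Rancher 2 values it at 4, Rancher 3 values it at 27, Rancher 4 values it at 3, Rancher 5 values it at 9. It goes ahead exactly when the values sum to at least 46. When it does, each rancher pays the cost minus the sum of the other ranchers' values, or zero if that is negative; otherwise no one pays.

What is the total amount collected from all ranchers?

31

Total value 50 ≥ cost 46, so it is built.
Rancher 1: others sum to 43; max(0, 46 - 43) = 3.
Rancher 2: others sum to 46; max(0, 46 - 46) = 0.
Rancher 3: others sum to 23; max(0, 46 - 23) = 23.
Rancher 4: others sum to 47; max(0, 46 - 47) = 0.
Rancher 5: others sum to 41; max(0, 46 - 41) = 5.
Total collected = 3 + 0 + 23 + 0 + 5 = 31.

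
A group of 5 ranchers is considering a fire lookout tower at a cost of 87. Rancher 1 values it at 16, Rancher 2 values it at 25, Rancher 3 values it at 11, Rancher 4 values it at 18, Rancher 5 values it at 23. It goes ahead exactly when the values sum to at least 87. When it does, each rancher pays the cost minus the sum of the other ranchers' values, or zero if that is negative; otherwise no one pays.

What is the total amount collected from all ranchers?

63

Total value 93 ≥ cost 87, so it is built.
Rancher 1: others sum to 77; max(0, 87 - 77) = 10.
Rancher 2: others sum to 68; max(0, 87 - 68) = 19.
Rancher 3: others sum to 82; max(0, 87 - 82) = 5.
Rancher 4: others sum to 75; max(0, 87 - 75) = 12.
Rancher 5: others sum to 70; max(0, 87 - 70) = 17.
Total collected = 10 + 19 + 5 + 12 + 17 = 63.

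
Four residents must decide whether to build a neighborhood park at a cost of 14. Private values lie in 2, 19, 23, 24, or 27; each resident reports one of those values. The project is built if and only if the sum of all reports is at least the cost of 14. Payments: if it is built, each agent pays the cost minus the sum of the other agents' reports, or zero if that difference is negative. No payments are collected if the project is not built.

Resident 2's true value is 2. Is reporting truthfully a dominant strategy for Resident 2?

Check each profile of the others' reports and compare truth against every alternative report.
Others report (2, 2, 2): truth gives 0, best alternative gives -6.
Others report (2, 2, 19): truth gives 2, best alternative gives 2.
Others report (2, 2, 23): truth gives 2, best alternative gives 2.
Others report (2, 2, 24): truth gives 2, best alternative gives 2.
Others report (2, 2, 27): truth gives 2, best alternative gives 2.
Others report (2, 19, 2): truth gives 2, best alternative gives 2.
(Remaining 119 profiles checked similarly; truth is weakly best in each.)
In every case the truthful report is at least as good as any alternative, so it is a dominant strategy.

Yes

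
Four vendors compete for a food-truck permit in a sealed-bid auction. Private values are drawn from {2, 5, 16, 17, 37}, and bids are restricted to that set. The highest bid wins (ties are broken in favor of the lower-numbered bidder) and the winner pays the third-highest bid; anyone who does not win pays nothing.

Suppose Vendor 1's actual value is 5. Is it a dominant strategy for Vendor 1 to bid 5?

Consider the case where Vendor 2 bids 2, Vendor 3 bids 2 and Vendor 4 bids 16.
Truthful bid 5: loses, pays 0, utility 0.
Bid 16 instead: wins, pays 2, utility 5 - 2 = 3.
Since 3 > 0, bidding 16 is strictly better here, so truthful bidding is not dominant.

No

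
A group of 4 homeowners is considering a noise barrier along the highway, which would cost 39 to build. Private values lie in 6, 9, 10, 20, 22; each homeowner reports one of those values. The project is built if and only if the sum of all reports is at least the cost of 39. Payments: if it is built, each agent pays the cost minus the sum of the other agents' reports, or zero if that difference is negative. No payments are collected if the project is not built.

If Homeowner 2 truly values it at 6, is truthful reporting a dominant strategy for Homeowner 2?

Yes

Check each profile of the others' reports and compare truth against every alternative report.
Others report (10, 10, 10): truth gives 0, best alternative gives -3.
Others report (6, 6, 20): truth gives 0, best alternative gives -1.
Others report (6, 20, 6): truth gives 0, best alternative gives -1.
Others report (20, 6, 6): truth gives 0, best alternative gives -1.
Others report (6, 20, 20): truth gives 6, best alternative gives 6.
Others report (6, 20, 22): truth gives 6, best alternative gives 6.
(Remaining 119 profiles checked similarly; truth is weakly best in each.)
In every case the truthful report is at least as good as any alternative, so it is a dominant strategy.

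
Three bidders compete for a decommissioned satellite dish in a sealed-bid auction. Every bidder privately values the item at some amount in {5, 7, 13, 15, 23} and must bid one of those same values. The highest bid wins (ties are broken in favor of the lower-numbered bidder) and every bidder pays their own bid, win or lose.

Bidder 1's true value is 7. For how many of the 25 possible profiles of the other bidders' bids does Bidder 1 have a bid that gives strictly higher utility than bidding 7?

22

Others bid (5, 5): truth gives 0; bid 5 gives 2 > 0. Violating.
Others bid (5, 13): truth gives -7; bid 5 gives -5 > -7. Violating.
Others bid (5, 15): truth gives -7; bid 5 gives -5 > -7. Violating.
Others bid (5, 23): truth gives -7; bid 5 gives -5 > -7. Violating.
Others bid (5, 7): truth gives 0; no alternative beats it.
Others bid (7, 5): truth gives 0; no alternative beats it.
(Checking all 25 profiles: 22 have a profitable deviation, 3 do not.)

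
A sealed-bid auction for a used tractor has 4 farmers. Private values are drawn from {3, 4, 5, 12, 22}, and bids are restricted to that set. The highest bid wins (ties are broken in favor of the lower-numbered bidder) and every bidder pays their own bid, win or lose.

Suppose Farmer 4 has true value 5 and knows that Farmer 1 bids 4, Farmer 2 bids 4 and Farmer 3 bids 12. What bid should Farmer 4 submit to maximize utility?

Bid 3: loses but pays 3, utility -3.
Bid 4: loses but pays 4, utility -4.
Bid 5: loses but pays 5, utility -5.
Bid 12: loses but pays 12, utility -12.
Bid 22: wins, pays 22, utility 5 - 22 = -17.
The best choice is 3 with utility -3.

3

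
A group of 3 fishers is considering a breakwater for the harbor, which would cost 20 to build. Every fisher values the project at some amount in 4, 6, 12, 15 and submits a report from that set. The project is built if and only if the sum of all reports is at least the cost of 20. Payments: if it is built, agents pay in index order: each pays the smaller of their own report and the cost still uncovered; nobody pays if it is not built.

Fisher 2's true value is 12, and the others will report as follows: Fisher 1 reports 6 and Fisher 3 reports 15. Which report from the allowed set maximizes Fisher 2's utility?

4

Report 4: project built, pays 4, utility 12 - 4 = 8.
Report 6: project built, pays 6, utility 12 - 6 = 6.
Report 12: project built, pays 12, utility 12 - 12 = 0.
Report 15: project built, pays 14, utility 12 - 14 = -2.
The best choice is 4 with utility 8.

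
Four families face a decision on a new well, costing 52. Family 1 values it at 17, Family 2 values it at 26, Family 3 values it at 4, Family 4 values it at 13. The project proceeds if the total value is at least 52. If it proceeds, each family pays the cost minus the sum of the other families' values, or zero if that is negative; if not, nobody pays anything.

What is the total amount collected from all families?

Total value 60 ≥ cost 52, so it is built.
Family 1: others sum to 43; max(0, 52 - 43) = 9.
Family 2: others sum to 34; max(0, 52 - 34) = 18.
Family 3: others sum to 56; max(0, 52 - 56) = 0.
Family 4: others sum to 47; max(0, 52 - 47) = 5.
Total collected = 9 + 18 + 0 + 5 = 32.

32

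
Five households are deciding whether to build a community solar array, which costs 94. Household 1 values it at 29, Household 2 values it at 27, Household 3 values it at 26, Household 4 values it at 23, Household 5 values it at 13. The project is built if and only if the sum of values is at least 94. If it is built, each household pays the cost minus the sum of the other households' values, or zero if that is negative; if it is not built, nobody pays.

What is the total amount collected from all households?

Total value 118 ≥ cost 94, so it is built.
Household 1: others sum to 89; max(0, 94 - 89) = 5.
Household 2: others sum to 91; max(0, 94 - 91) = 3.
Household 3: others sum to 92; max(0, 94 - 92) = 2.
Household 4: others sum to 95; max(0, 94 - 95) = 0.
Household 5: others sum to 105; max(0, 94 - 105) = 0.
Total collected = 5 + 3 + 2 + 0 + 0 = 10.

10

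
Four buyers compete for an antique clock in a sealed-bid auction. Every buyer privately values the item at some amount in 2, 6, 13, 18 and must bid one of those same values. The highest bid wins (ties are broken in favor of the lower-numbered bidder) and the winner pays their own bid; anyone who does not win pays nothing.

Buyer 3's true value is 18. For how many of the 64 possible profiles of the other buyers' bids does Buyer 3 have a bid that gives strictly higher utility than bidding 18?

Others bid (2, 2, 2): truth gives 0; bid 6 gives 12 > 0. Violating.
Others bid (2, 2, 6): truth gives 0; bid 6 gives 12 > 0. Violating.
Others bid (2, 2, 13): truth gives 0; bid 13 gives 5 > 0. Violating.
Others bid (2, 6, 2): truth gives 0; bid 13 gives 5 > 0. Violating.
Others bid (2, 2, 18): truth gives 0; no alternative beats it.
Others bid (2, 6, 18): truth gives 0; no alternative beats it.
(Checking all 64 profiles: 12 have a profitable deviation, 52 do not.)

12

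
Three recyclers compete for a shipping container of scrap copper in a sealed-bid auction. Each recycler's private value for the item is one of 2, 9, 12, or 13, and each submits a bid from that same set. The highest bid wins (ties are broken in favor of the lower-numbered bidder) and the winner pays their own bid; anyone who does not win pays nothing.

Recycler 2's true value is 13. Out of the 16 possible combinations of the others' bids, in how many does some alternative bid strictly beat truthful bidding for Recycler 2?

Others bid (2, 2): truth gives 0; bid 9 gives 4 > 0. Violating.
Others bid (2, 9): truth gives 0; bid 9 gives 4 > 0. Violating.
Others bid (2, 12): truth gives 0; bid 12 gives 1 > 0. Violating.
Others bid (9, 2): truth gives 0; bid 12 gives 1 > 0. Violating.
Others bid (2, 13): truth gives 0; no alternative beats it.
Others bid (9, 13): truth gives 0; no alternative beats it.
(Checking all 16 profiles: 6 have a profitable deviation, 10 do not.)

6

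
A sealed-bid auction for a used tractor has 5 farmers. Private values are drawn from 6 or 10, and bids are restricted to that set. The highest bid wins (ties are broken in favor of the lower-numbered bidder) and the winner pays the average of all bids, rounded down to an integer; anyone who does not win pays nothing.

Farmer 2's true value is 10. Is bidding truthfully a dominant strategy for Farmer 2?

Yes

Check each profile of the others' bids and compare truth against every alternative bid.
Others bid (6, 6, 6, 6): truth gives 4, best alternative gives 0.
Others bid (6, 6, 6, 10): truth gives 3, best alternative gives 0.
Others bid (6, 6, 10, 6): truth gives 3, best alternative gives 0.
Others bid (6, 10, 6, 6): truth gives 3, best alternative gives 0.
Others bid (6, 6, 10, 10): truth gives 2, best alternative gives 0.
Others bid (6, 10, 6, 10): truth gives 2, best alternative gives 0.
(Remaining 10 profiles checked similarly; truth is weakly best in each.)
In every case the truthful bid is at least as good as any alternative, so it is a dominant strategy.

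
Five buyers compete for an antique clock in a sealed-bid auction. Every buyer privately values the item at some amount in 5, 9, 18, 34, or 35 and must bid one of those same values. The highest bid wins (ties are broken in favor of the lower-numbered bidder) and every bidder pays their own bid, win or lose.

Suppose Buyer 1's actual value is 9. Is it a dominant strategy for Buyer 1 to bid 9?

No

Consider the case where Buyer 2 bids 5, Buyer 3 bids 5, Buyer 4 bids 5 and Buyer 5 bids 5.
Truthful bid 9: wins, pays 9, utility 9 - 9 = 0.
Bid 5 instead: wins, pays 5, utility 9 - 5 = 4.
Since 4 > 0, bidding 5 is strictly better here, so truthful bidding is not dominant.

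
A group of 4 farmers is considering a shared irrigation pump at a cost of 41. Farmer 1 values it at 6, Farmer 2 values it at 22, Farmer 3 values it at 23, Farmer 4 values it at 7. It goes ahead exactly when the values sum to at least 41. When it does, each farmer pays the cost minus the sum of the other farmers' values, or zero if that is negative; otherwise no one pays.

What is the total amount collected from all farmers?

Total value 58 ≥ cost 41, so it is built.
Farmer 1: others sum to 52; max(0, 41 - 52) = 0.
Farmer 2: others sum to 36; max(0, 41 - 36) = 5.
Farmer 3: others sum to 35; max(0, 41 - 35) = 6.
Farmer 4: others sum to 51; max(0, 41 - 51) = 0.
Total collected = 0 + 5 + 6 + 0 = 11.

11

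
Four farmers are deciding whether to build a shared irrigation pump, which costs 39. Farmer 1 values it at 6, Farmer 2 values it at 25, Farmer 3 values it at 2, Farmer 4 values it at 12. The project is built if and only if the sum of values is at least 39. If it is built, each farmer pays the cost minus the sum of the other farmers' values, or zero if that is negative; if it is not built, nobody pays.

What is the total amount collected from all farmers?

Total value 45 ≥ cost 39, so it is built.
Farmer 1: others sum to 39; max(0, 39 - 39) = 0.
Farmer 2: others sum to 20; max(0, 39 - 20) = 19.
Farmer 3: others sum to 43; max(0, 39 - 43) = 0.
Farmer 4: others sum to 33; max(0, 39 - 33) = 6.
Total collected = 0 + 19 + 0 + 6 = 25.

25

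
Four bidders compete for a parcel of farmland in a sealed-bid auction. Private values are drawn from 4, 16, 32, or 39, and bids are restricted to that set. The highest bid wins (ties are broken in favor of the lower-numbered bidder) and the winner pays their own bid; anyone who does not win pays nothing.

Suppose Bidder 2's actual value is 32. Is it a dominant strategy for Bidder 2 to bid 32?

Consider the case where Bidder 1 bids 4, Bidder 3 bids 4 and Bidder 4 bids 4.
Truthful bid 32: wins, pays 32, utility 32 - 32 = 0.
Bid 16 instead: wins, pays 16, utility 32 - 16 = 16.
Since 16 > 0, bidding 16 is strictly better here, so truthful bidding is not dominant.

No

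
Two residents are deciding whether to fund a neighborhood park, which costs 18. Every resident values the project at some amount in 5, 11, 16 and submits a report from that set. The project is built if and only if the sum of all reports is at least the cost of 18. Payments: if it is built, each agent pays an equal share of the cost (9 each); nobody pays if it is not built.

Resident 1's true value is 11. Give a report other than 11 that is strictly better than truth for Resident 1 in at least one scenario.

Suppose Resident 2 reports 5.
Report 11: project not built, utility 0.
Report 16: project built, pays 9, utility 11 - 9 = 2.
So reporting 16 beats truth here (2 > 0).

16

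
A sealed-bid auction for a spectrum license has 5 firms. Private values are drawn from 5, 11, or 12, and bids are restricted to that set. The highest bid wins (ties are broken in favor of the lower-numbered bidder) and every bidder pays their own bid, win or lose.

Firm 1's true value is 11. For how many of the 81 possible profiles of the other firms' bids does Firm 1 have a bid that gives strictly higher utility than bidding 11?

Others bid (5, 5, 5, 5): truth gives 0; bid 5 gives 6 > 0. Violating.
Others bid (5, 5, 5, 12): truth gives -11; bid 12 gives -1 > -11. Violating.
Others bid (5, 5, 11, 12): truth gives -11; bid 12 gives -1 > -11. Violating.
Others bid (5, 5, 12, 5): truth gives -11; bid 12 gives -1 > -11. Violating.
Others bid (5, 5, 5, 11): truth gives 0; no alternative beats it.
Others bid (5, 5, 11, 5): truth gives 0; no alternative beats it.
(Checking all 81 profiles: 66 have a profitable deviation, 15 do not.)

66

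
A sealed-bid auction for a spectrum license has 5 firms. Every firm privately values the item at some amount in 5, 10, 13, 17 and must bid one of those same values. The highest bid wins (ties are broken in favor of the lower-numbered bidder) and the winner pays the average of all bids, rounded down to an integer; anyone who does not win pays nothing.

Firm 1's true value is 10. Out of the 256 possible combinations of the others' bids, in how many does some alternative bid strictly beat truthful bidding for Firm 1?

Others bid (5, 5, 5, 5): truth gives 4; bid 5 gives 5 > 4. Violating.
Others bid (5, 5, 5, 13): truth gives 0; bid 13 gives 2 > 0. Violating.
Others bid (5, 5, 5, 17): truth gives 0; bid 17 gives 1 > 0. Violating.
Others bid (5, 5, 10, 13): truth gives 0; bid 13 gives 1 > 0. Violating.
Others bid (5, 5, 5, 10): truth gives 3; no alternative beats it.
Others bid (5, 5, 10, 5): truth gives 3; no alternative beats it.
(Checking all 256 profiles: 27 have a profitable deviation, 229 do not.)

27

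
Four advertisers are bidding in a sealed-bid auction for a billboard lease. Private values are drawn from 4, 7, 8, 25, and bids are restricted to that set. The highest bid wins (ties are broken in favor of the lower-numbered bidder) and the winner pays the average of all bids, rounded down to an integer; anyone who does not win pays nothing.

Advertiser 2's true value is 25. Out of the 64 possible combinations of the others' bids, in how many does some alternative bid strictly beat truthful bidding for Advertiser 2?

Others bid (4, 4, 4): truth gives 16; bid 7 gives 21 > 16. Violating.
Others bid (4, 4, 7): truth gives 15; bid 7 gives 20 > 15. Violating.
Others bid (4, 4, 8): truth gives 15; bid 8 gives 19 > 15. Violating.
Others bid (4, 7, 4): truth gives 15; bid 7 gives 20 > 15. Violating.
Others bid (4, 4, 25): truth gives 11; no alternative beats it.
Others bid (4, 7, 25): truth gives 10; no alternative beats it.
(Checking all 64 profiles: 18 have a profitable deviation, 46 do not.)

18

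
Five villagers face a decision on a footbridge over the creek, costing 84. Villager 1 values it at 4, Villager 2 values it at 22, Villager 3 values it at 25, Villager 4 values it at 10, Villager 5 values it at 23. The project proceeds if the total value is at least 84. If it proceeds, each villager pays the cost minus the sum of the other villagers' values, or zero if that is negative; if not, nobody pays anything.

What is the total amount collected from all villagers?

Total value 84 ≥ cost 84, so it is built.
Villager 1: others sum to 80; max(0, 84 - 80) = 4.
Villager 2: others sum to 62; max(0, 84 - 62) = 22.
Villager 3: others sum to 59; max(0, 84 - 59) = 25.
Villager 4: others sum to 74; max(0, 84 - 74) = 10.
Villager 5: others sum to 61; max(0, 84 - 61) = 23.
Total collected = 4 + 22 + 25 + 10 + 23 = 84.

84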